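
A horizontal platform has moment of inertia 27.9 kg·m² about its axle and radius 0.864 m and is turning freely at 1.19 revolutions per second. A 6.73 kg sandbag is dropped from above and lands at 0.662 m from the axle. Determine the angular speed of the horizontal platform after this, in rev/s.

No external torque acts about the axle; L_before = L_after.
Added inertia Σmr² = (6.73)(0.662)² = 2.949 kg·m²; I_f = 27.90 + 2.949 = 30.85 kg·m².
ω_f = I_p ω_i / I_f = (27.90)(1.19) / 30.85 = 1.076 rev/s.

ω_f ≈ 1.08 rev/s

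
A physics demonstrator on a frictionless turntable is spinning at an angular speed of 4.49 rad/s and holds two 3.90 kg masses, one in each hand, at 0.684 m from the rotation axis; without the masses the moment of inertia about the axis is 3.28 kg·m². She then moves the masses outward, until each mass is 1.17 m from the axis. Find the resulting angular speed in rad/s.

Angular momentum about the spin axis is conserved since the torque about it is zero.
I₁ = 3.28 + 2(3.90)(0.684)² = 6.929 kg·m²; I₂ = 3.28 + 2(3.90)(1.17)² = 13.96 kg·m².
ω₂ = I₁ω₁ / I₂ = (6.929)(4.49 rad/s) / (13.96) = 2.229 rad/s.

ω₂ ≈ 2.23 rad/s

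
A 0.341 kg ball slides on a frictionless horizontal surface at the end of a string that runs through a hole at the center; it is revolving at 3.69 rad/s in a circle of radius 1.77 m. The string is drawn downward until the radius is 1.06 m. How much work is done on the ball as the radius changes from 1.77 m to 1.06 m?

W ≈ 13.0 J

No torque about the axis ⇒ m r₁² ω₁ = m r₂² ω₂.
ω₂ = ω₁ (r₁/r₂)² = (3.69)(1.77/1.06)² = 10.29 rad/s.
W = ΔKE = ½m(v₂² − v₁²) = 13.01 J.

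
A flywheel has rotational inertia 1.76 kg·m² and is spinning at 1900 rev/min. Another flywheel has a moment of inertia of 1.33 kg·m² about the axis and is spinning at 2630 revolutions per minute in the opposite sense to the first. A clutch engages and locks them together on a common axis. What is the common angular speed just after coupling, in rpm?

|ω_f| ≈ 49.8 rpm

No external torque acts about the common axis, so total angular momentum is conserved.
Taking A's sense as positive: L = (1.760)(1900) − (1.330)(2630) = -153.9 kg·m²·rpm.
Combined I = 1.760 + 1.330 = 3.090 kg·m².
ω_f = L / I = -153.9 / 3.090 = -49.81 rpm.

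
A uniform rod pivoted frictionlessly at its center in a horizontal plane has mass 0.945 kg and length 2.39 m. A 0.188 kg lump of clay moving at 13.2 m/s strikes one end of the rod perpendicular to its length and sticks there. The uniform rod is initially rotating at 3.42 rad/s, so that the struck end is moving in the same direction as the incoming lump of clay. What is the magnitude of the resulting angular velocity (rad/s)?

|ω_f| ≈ 6.27 rad/s

The axle reaction passes through the pivot and exerts no torque about it; angular momentum about the pivot is conserved through the impact.
I_p = (1/12)(0.945)(2.39)² = 0.4498 kg·m². Taking the sense of the lump of clay's angular momentum as positive, L_{lump} = m v R = (0.188)(13.2)(2.39/2) = 2.966 kg·m²/s.
L_i = +I_p ω_p + m v R = +(0.4498)(3.42) + 2.966 = 4.504 kg·m²/s.
After sticking, I_f = I_p + m R² = 0.4498 + (0.188)(2.39/2)² = 0.7183 kg·m².
ω_f = L_i / I_f = 4.504 / 0.7183 = 6.270 rad/s.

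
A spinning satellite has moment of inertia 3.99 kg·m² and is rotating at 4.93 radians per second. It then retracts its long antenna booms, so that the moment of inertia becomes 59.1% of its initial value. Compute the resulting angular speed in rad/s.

ω₂ ≈ 8.34 rad/s

No external torque acts about the spin axis, so angular momentum is conserved.
I₂ = 0.591 × 3.99 = 2.358 kg·m².
ω₂ = I₁ω₁ / I₂ = (3.990)(4.93 rad/s) / (2.358) = 8.342 rad/s.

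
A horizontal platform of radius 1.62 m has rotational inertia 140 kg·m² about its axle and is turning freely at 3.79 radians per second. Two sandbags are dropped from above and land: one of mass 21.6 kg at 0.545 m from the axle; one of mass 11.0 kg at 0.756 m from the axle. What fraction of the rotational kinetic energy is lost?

The added mass arrives with no angular momentum about the axle, and any external torque about the axle is negligible, so the system's angular momentum is conserved.
Added inertia Σmr² = (21.6)(0.545)² + (11.0)(0.756)² = 12.70 kg·m²; I_f = 140.0 + 12.70 = 152.7 kg·m².
ω_f = I_p ω_i / I_f = (140.0)(3.79) / 152.7 = 3.475 rad/s.
KE_i = ½(140.0)(3.790 rad/s)² = 1005 J; KE_f = ½(152.7)(3.475)² = 921.8 J.
Fraction lost = 0.08319.

fraction ≈ 0.0832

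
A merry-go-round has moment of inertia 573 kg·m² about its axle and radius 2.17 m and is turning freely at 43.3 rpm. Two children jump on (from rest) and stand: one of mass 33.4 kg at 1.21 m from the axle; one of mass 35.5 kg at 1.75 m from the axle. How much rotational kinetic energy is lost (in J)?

No external torque acts about the axle; L_before = L_after.
Added inertia Σmr² = (33.4)(1.21)² + (35.5)(1.75)² = 157.6 kg·m²; I_f = 573.0 + 157.6 = 730.6 kg·m².
ω_f = I_p ω_i / I_f = (573.0)(43.3) / 730.6 = 33.96 rpm.
KE_i = ½(573.0)(4.534 rad/s)² = 5891 J; KE_f = ½(730.6)(3.556)² = 4620 J.

energy lost ≈ 1270 J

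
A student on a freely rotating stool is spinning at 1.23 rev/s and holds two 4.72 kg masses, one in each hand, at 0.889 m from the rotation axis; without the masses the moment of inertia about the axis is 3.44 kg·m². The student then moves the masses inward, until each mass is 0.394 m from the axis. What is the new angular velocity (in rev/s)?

With no external torque about the axis, L is conserved: I₁ω₁ = I₂ω₂.
I₁ = 3.44 + 2(4.72)(0.889)² = 10.90 kg·m²; I₂ = 3.44 + 2(4.72)(0.394)² = 4.905 kg·m².
ω₂ = I₁ω₁ / I₂ = (10.90)(1.23 rev/s) / (4.905) = 2.733 rev/s.

ω₂ ≈ 2.73 rev/s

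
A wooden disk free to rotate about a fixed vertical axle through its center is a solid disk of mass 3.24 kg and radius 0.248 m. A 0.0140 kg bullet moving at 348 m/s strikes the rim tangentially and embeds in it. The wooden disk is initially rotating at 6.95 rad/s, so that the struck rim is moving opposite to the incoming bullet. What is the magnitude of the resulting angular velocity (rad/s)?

About the axle the impulsive forces during the collision are internal, so angular momentum about that axis is conserved.
I_p = ½(3.24)(0.248)² = 0.09964 kg·m². Taking the sense of the bullet's angular momentum as positive, L_{bullet} = m v R = (0.0140)(348)(0.248) = 1.208 kg·m²/s.
L_i = −I_p ω_p + m v R = −(0.09964)(6.95) + 1.208 = 0.5158 kg·m²/s.
After sticking, I_f = I_p + m R² = 0.09964 + (0.0140)(0.248)² = 0.1005 kg·m².
ω_f = L_i / I_f = 0.5158 / 0.1005 = 5.132 rad/s.

|ω_f| ≈ 5.13 rad/s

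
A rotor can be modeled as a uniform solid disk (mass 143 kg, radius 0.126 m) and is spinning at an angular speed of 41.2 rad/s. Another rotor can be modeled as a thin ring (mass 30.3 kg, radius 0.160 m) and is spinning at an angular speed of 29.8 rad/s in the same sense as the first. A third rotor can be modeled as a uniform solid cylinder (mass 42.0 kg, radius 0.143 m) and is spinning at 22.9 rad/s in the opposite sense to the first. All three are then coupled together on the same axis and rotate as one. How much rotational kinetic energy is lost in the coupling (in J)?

No external torque acts about the common axis, so total angular momentum is conserved.
Moments of inertia: I_A = ½(143)(0.126)² = 1.135 kg·m²; I_B = (30.3)(0.160)² = 0.7757 kg·m²; I_C = ½(42.0)(0.143)² = 0.4294 kg·m².
Taking A's sense as positive: L = (1.135)(41.2) + (0.7757)(29.8) − (0.4294)(22.9) = 60.05 kg·m²·rad/s.
Combined I = 1.135 + 0.7757 + 0.4294 = 2.340 kg·m².
ω_f = L / I = 60.05 / 2.340 = 25.66 rad/s.
KE_i = ½ΣIω² = 1420 J; KE_f = ½(2.340)(25.66)² = 770.4 J.

ΔKE lost ≈ 650 J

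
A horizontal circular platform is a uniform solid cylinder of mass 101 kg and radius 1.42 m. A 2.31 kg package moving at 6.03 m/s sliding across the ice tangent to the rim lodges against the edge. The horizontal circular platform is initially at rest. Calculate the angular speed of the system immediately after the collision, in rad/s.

About the central axle the impulsive forces during the collision are internal, so angular momentum about that axis is conserved.
I_p = ½(101)(1.42)² = 101.8 kg·m². Taking the sense of the package's angular momentum as positive, L_{package} = m v R = (2.31)(6.03)(1.42) = 19.78 kg·m²/s.
L_i = 0 + 19.78 = 19.78 kg·m²/s.
After sticking, I_f = I_p + m R² = 101.8 + (2.31)(1.42)² = 106.5 kg·m².
ω_f = L_i / I_f = 19.78 / 106.5 = 0.1857 rad/s.

|ω_f| ≈ 0.186 rad/s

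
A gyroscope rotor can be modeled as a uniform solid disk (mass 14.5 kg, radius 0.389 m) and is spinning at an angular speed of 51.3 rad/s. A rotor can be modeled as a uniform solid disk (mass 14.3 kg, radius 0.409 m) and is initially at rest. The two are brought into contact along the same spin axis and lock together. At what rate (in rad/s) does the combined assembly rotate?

The coupling torques are internal; angular momentum about the shared axis is conserved.
Moments of inertia: I_A = ½(14.5)(0.389)² = 1.097 kg·m²; I_B = ½(14.3)(0.409)² = 1.196 kg·m².
Taking A's sense as positive: L = (1.097)(51.3) = 56.28 kg·m²·rad/s.
Combined I = 1.097 + 1.196 = 2.293 kg·m².
ω_f = L / I = 56.28 / 2.293 = 24.54 rad/s.

|ω_f| ≈ 24.5 rad/s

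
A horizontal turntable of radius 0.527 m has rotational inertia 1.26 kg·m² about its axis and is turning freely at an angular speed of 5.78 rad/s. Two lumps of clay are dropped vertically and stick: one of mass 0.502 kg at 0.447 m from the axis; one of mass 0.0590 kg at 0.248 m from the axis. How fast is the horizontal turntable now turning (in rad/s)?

ω_f ≈ 5.34 rad/s

No external torque acts about the axis; L_before = L_after.
Added inertia Σmr² = (0.502)(0.447)² + (0.0590)(0.248)² = 0.1039 kg·m²; I_f = 1.260 + 0.1039 = 1.364 kg·m².
ω_f = I_p ω_i / I_f = (1.260)(5.78) / 1.364 = 5.340 rad/s.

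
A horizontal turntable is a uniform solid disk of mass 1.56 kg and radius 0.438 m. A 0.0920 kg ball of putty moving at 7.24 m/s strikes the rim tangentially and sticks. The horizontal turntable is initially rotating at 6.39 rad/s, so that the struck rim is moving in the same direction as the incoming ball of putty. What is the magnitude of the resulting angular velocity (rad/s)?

About the axle the impulsive forces during the collision are internal, so angular momentum about that axis is conserved.
I_p = ½(1.56)(0.438)² = 0.1496 kg·m². Taking the sense of the ball of putty's angular momentum as positive, L_{ball} = m v R = (0.0920)(7.24)(0.438) = 0.2917 kg·m²/s.
L_i = +I_p ω_p + m v R = +(0.1496)(6.39) + 0.2917 = 1.248 kg·m²/s.
After sticking, I_f = I_p + m R² = 0.1496 + (0.0920)(0.438)² = 0.1673 kg·m².
ω_f = L_i / I_f = 1.248 / 0.1673 = 7.460 rad/s.

|ω_f| ≈ 7.46 rad/s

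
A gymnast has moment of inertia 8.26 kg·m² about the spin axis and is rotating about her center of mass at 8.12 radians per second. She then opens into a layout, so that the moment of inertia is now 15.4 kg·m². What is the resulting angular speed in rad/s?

Angular momentum about the spin axis is conserved since the torque about it is zero.
ω₂ = I₁ω₁ / I₂ = (8.260)(8.12 rad/s) / (15.40) = 4.355 rad/s.

ω₂ ≈ 4.36 rad/s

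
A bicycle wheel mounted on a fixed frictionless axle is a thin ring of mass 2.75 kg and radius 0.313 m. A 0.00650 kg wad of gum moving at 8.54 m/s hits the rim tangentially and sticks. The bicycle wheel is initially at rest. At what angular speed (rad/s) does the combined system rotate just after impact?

About the axle the impulsive forces during the collision are internal, so angular momentum about that axis is conserved.
I_p = (2.75)(0.313)² = 0.2694 kg·m². Taking the sense of the wad of gum's angular momentum as positive, L_{wad} = m v R = (0.00650)(8.54)(0.313) = 0.01737 kg·m²/s.
L_i = 0 + 0.01737 = 0.01737 kg·m²/s.
After sticking, I_f = I_p + m R² = 0.2694 + (0.00650)(0.313)² = 0.2701 kg·m².
ω_f = L_i / I_f = 0.01737 / 0.2701 = 0.06434 rad/s.

|ω_f| ≈ 0.0643 rad/s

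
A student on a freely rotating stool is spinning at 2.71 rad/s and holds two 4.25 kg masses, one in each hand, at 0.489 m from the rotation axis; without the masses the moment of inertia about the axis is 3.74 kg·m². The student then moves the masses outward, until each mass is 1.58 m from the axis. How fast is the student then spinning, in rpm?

No external torque acts about the spin axis, so angular momentum is conserved.
I₁ = 3.74 + 2(4.25)(0.489)² = 5.773 kg·m²; I₂ = 3.74 + 2(4.25)(1.58)² = 24.96 kg·m².
ω₂ = I₁ω₁ / I₂ = (5.773)(2.71 rad/s) / (24.96) = 0.6268 rad/s = 5.985 rpm.

ω₂ ≈ 5.99 rpm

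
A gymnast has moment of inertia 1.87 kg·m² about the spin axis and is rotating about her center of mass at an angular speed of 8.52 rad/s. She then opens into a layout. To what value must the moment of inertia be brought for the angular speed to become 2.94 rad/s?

Angular momentum about the spin axis is conserved since the torque about it is zero.
I₂ = I₁ω₁ / ω₂ = (1.87)(8.52) / (2.94) = 5.419 kg·m².

I₂ ≈ 5.42 kg·m²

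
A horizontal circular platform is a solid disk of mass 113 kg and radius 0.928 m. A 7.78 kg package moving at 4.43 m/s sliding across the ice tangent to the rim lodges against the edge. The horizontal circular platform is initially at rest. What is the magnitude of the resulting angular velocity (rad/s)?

|ω_f| ≈ 0.578 rad/s

The axle reaction passes through the central axle and exerts no torque about it; angular momentum about the central axle is conserved through the impact.
I_p = ½(113)(0.928)² = 48.66 kg·m². Taking the sense of the package's angular momentum as positive, L_{package} = m v R = (7.78)(4.43)(0.928) = 31.98 kg·m²/s.
L_i = 0 + 31.98 = 31.98 kg·m²/s.
After sticking, I_f = I_p + m R² = 48.66 + (7.78)(0.928)² = 55.36 kg·m².
ω_f = L_i / I_f = 31.98 / 55.36 = 0.5778 rad/s.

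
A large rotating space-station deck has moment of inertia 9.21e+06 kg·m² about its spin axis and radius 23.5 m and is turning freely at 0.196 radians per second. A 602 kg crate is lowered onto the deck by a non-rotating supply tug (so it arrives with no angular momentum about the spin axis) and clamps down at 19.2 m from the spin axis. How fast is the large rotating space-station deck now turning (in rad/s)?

ω_f ≈ 0.191 rad/s

No external torque acts about the spin axis; L_before = L_after.
Added inertia Σmr² = (602)(19.2)² = 2.219e+05 kg·m²; I_f = 9.210e+06 + 2.219e+05 = 9.432e+06 kg·m².
ω_f = I_p ω_i / I_f = (9.210e+06)(0.196) / 9.432e+06 = 0.1914 rad/s.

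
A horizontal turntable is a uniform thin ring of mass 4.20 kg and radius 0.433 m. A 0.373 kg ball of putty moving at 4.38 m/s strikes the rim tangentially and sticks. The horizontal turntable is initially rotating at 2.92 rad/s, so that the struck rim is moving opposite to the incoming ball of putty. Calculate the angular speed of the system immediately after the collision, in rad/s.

|ω_f| ≈ 1.86 rad/s

The axle reaction passes through the axle and exerts no torque about it; angular momentum about the axle is conserved through the impact.
I_p = (4.20)(0.433)² = 0.7875 kg·m². Taking the sense of the ball of putty's angular momentum as positive, L_{ball} = m v R = (0.373)(4.38)(0.433) = 0.7074 kg·m²/s.
L_i = −I_p ω_p + m v R = −(0.7875)(2.92) + 0.7074 = -1.592 kg·m²/s.
After sticking, I_f = I_p + m R² = 0.7875 + (0.373)(0.433)² = 0.8574 kg·m².
ω_f = L_i / I_f = -1.592 / 0.8574 = -1.857 rad/s.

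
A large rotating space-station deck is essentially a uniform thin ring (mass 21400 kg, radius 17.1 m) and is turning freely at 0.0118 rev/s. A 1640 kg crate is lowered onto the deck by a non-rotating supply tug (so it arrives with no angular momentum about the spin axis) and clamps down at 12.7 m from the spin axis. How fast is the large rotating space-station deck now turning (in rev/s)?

The added mass arrives with no angular momentum about the spin axis, and any external torque about the spin axis is negligible, so the system's angular momentum is conserved.
I_p = (21400)(17.1)² = 6.258e+06 kg·m².
Added inertia Σmr² = (1640)(12.7)² = 2.645e+05 kg·m²; I_f = 6.258e+06 + 2.645e+05 = 6.522e+06 kg·m².
ω_f = I_p ω_i / I_f = (6.258e+06)(0.0118) / 6.522e+06 = 0.01132 rev/s.

ω_f ≈ 0.0113 rev/s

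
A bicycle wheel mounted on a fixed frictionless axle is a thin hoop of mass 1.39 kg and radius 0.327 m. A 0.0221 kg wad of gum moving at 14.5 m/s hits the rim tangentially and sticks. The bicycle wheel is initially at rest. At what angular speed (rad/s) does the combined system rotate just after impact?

The axle reaction passes through the axle and exerts no torque about it; angular momentum about the axle is conserved through the impact.
I_p = (1.39)(0.327)² = 0.1486 kg·m². Taking the sense of the wad of gum's angular momentum as positive, L_{wad} = m v R = (0.0221)(14.5)(0.327) = 0.1048 kg·m²/s.
L_i = 0 + 0.1048 = 0.1048 kg·m²/s.
After sticking, I_f = I_p + m R² = 0.1486 + (0.0221)(0.327)² = 0.1510 kg·m².
ω_f = L_i / I_f = 0.1048 / 0.1510 = 0.6940 rad/s.

|ω_f| ≈ 0.694 rad/s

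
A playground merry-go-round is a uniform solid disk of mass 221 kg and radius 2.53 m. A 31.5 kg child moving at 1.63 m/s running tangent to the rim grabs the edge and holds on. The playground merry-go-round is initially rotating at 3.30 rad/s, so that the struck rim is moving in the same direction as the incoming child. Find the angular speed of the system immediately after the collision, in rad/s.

|ω_f| ≈ 2.71 rad/s

The axle reaction passes through the axle and exerts no torque about it; angular momentum about the axle is conserved through the impact.
I_p = ½(221)(2.53)² = 707.3 kg·m². Taking the sense of the child's angular momentum as positive, L_{child} = m v R = (31.5)(1.63)(2.53) = 129.9 kg·m²/s.
L_i = +I_p ω_p + m v R = +(707.3)(3.30) + 129.9 = 2464 kg·m²/s.
After sticking, I_f = I_p + m R² = 707.3 + (31.5)(2.53)² = 908.9 kg·m².
ω_f = L_i / I_f = 2464 / 908.9 = 2.711 rad/s.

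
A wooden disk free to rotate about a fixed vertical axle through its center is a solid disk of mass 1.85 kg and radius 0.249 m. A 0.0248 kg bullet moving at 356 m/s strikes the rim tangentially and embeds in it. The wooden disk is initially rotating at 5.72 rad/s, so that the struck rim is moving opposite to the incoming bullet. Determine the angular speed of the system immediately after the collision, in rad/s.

The axle reaction passes through the axle and exerts no torque about it; angular momentum about the axle is conserved through the impact.
I_p = ½(1.85)(0.249)² = 0.05735 kg·m². Taking the sense of the bullet's angular momentum as positive, L_{bullet} = m v R = (0.0248)(356)(0.249) = 2.198 kg·m²/s.
L_i = −I_p ω_p + m v R = −(0.05735)(5.72) + 2.198 = 1.870 kg·m²/s.
After sticking, I_f = I_p + m R² = 0.05735 + (0.0248)(0.249)² = 0.05889 kg·m².
ω_f = L_i / I_f = 1.870 / 0.05889 = 31.76 rad/s.

|ω_f| ≈ 31.8 rad/s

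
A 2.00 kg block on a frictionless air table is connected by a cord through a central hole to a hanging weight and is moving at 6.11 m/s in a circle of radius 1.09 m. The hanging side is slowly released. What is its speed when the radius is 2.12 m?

Central (radial) force ⇒ zero torque about the center ⇒ m v r is constant.
v₂ = v₁ r₁ / r₂ = (6.11)(1.09) / (2.12) = 3.141 m/s.

v₂ ≈ 3.14 m/s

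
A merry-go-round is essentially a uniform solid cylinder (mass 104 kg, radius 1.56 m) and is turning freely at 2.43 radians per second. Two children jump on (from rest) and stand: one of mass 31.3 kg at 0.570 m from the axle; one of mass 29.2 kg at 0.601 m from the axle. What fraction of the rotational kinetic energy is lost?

The added mass arrives with no angular momentum about the axle, and any external torque about the axle is negligible, so the system's angular momentum is conserved.
I_p = ½(104)(1.56)² = 126.5 kg·m².
Added inertia Σmr² = (31.3)(0.570)² + (29.2)(0.601)² = 20.72 kg·m²; I_f = 126.5 + 20.72 = 147.3 kg·m².
ω_f = I_p ω_i / I_f = (126.5)(2.43) / 147.3 = 2.088 rad/s.
KE_i = ½(126.5)(2.430 rad/s)² = 373.6 J; KE_f = ½(147.3)(2.088)² = 321.1 J.
Fraction lost = 0.1407.

fraction ≈ 0.141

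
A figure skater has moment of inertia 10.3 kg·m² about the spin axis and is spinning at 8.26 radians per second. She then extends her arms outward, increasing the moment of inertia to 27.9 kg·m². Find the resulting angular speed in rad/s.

ω₂ ≈ 3.05 rad/s

Angular momentum about the spin axis is conserved since the torque about it is zero.
ω₂ = I₁ω₁ / I₂ = (10.30)(8.26 rad/s) / (27.90) = 3.049 rad/s.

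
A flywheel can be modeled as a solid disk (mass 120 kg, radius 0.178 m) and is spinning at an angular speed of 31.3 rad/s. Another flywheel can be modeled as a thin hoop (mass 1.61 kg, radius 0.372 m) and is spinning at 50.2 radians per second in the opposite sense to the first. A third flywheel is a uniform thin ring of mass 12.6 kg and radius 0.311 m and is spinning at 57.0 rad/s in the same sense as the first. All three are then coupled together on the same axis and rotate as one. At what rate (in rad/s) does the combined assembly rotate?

|ω_f| ≈ 35.2 rad/s

No external torque acts about the common axis, so total angular momentum is conserved.
Moments of inertia: I_A = ½(120)(0.178)² = 1.901 kg·m²; I_B = (1.61)(0.372)² = 0.2228 kg·m²; I_C = (12.6)(0.311)² = 1.219 kg·m².
Taking A's sense as positive: L = (1.901)(31.3) − (0.2228)(50.2) + (1.219)(57.0) = 117.8 kg·m²·rad/s.
Combined I = 1.901 + 0.2228 + 1.219 = 3.343 kg·m².
ω_f = L / I = 117.8 / 3.343 = 35.24 rad/s.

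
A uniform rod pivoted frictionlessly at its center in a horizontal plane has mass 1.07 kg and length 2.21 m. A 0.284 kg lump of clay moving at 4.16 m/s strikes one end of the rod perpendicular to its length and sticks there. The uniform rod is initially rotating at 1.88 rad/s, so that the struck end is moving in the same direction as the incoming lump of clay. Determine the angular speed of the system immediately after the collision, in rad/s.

About the pivot the impulsive forces during the collision are internal, so angular momentum about that axis is conserved.
I_p = (1/12)(1.07)(2.21)² = 0.4355 kg·m². Taking the sense of the lump of clay's angular momentum as positive, L_{lump} = m v R = (0.284)(4.16)(2.21/2) = 1.305 kg·m²/s.
L_i = +I_p ω_p + m v R = +(0.4355)(1.88) + 1.305 = 2.124 kg·m²/s.
After sticking, I_f = I_p + m R² = 0.4355 + (0.284)(2.21/2)² = 0.7823 kg·m².
ω_f = L_i / I_f = 2.124 / 0.7823 = 2.715 rad/s.

|ω_f| ≈ 2.72 rad/s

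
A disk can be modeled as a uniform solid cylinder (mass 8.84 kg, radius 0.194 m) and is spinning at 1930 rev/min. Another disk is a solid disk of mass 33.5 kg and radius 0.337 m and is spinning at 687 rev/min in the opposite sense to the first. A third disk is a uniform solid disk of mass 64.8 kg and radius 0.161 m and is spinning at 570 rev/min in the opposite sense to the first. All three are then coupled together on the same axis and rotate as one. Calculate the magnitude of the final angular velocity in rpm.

No external torque acts about the common axis, so total angular momentum is conserved.
Moments of inertia: I_A = ½(8.84)(0.194)² = 0.1664 kg·m²; I_B = ½(33.5)(0.337)² = 1.902 kg·m²; I_C = ½(64.8)(0.161)² = 0.8398 kg·m².
Taking A's sense as positive: L = (0.1664)(1930) − (1.902)(687) − (0.8398)(570) = -1465 kg·m²·rpm.
Combined I = 0.1664 + 1.902 + 0.8398 = 2.908 kg·m².
ω_f = L / I = -1465 / 2.908 = -503.5 rpm.

|ω_f| ≈ 504 rpm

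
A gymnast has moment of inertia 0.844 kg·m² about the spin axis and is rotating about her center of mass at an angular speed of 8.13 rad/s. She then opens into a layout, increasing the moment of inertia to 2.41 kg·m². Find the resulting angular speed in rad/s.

Angular momentum about the spin axis is conserved since the torque about it is zero.
ω₂ = I₁ω₁ / I₂ = (0.8440)(8.13 rad/s) / (2.410) = 2.847 rad/s.

ω₂ ≈ 2.85 rad/s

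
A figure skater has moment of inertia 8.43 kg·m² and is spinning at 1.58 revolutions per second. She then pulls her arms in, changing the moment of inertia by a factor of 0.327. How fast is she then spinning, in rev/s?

Angular momentum about the spin axis is conserved since the torque about it is zero.
I₂ = 0.327 × 8.43 = 2.757 kg·m².
ω₂ = I₁ω₁ / I₂ = (8.430)(1.58 rev/s) / (2.757) = 4.832 rev/s.

ω₂ ≈ 4.83 rev/s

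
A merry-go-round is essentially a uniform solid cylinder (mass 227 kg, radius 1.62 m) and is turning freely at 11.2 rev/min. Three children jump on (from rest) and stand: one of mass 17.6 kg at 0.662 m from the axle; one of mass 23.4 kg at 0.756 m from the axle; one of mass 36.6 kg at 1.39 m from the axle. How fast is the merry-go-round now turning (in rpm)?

ω_f ≈ 8.56 rpm

The added mass arrives with no angular momentum about the axle, and any external torque about the axle is negligible, so the system's angular momentum is conserved.
I_p = ½(227)(1.62)² = 297.9 kg·m².
Added inertia Σmr² = (17.6)(0.662)² + (23.4)(0.756)² + (36.6)(1.39)² = 91.80 kg·m²; I_f = 297.9 + 91.80 = 389.7 kg·m².
ω_f = I_p ω_i / I_f = (297.9)(11.2) / 389.7 = 8.561 rpm.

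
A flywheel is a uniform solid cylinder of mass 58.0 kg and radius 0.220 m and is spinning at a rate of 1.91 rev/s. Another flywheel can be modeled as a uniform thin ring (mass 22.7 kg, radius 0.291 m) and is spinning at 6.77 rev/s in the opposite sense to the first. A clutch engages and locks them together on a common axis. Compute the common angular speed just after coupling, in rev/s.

The coupling torques are internal; angular momentum about the shared axis is conserved.
Moments of inertia: I_A = ½(58.0)(0.220)² = 1.404 kg·m²; I_B = (22.7)(0.291)² = 1.922 kg·m².
Taking A's sense as positive: L = (1.404)(1.91) − (1.922)(6.77) = -10.33 kg·m²·rev/s.
Combined I = 1.404 + 1.922 = 3.326 kg·m².
ω_f = L / I = -10.33 / 3.326 = -3.107 rev/s.

|ω_f| ≈ 3.11 rev/s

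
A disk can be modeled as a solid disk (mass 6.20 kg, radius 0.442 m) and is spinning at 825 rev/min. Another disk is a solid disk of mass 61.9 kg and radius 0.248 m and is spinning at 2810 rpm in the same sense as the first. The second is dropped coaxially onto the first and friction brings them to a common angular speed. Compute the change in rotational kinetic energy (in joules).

ΔKE ≈ -9930 J

No external torque acts about the common axis, so total angular momentum is conserved.
Moments of inertia: I_A = ½(6.20)(0.442)² = 0.6056 kg·m²; I_B = ½(61.9)(0.248)² = 1.904 kg·m².
Taking A's sense as positive: L = (0.6056)(825) + (1.904)(2810) = 5849 kg·m²·rpm.
Combined I = 0.6056 + 1.904 = 2.509 kg·m².
ω_f = L / I = 5849 / 2.509 = 2331 rpm.
KE_i = ½ΣIω² = 84670 J; KE_f = ½(2.509)(244.1)² = 74750 J.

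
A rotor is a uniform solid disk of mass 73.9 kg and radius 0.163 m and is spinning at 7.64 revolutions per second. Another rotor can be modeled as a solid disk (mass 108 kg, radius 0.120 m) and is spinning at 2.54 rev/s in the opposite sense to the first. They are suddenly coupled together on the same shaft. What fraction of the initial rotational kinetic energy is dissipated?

fraction ≈ 0.722

No external torque acts about the common axis, so total angular momentum is conserved.
Moments of inertia: I_A = ½(73.9)(0.163)² = 0.9817 kg·m²; I_B = ½(108)(0.120)² = 0.7776 kg·m².
Taking A's sense as positive: L = (0.9817)(7.64) − (0.7776)(2.54) = 5.525 kg·m²·rev/s.
Combined I = 0.9817 + 0.7776 = 1.759 kg·m².
ω_f = L / I = 5.525 / 1.759 = 3.141 rev/s.
KE_i = ½ΣIω² = 1230 J; KE_f = ½(1.759)(19.73)² = 342.5 J.
Fraction dissipated = (KE_i − KE_f)/KE_i = 0.7216.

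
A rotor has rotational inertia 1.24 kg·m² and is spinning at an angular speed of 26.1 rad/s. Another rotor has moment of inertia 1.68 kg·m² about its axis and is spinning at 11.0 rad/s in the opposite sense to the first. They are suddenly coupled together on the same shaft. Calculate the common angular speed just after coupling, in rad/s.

|ω_f| ≈ 4.75 rad/s

The coupling torques are internal; angular momentum about the shared axis is conserved.
Taking A's sense as positive: L = (1.240)(26.1) − (1.680)(11.0) = 13.88 kg·m²·rad/s.
Combined I = 1.240 + 1.680 = 2.920 kg·m².
ω_f = L / I = 13.88 / 2.920 = 4.755 rad/s.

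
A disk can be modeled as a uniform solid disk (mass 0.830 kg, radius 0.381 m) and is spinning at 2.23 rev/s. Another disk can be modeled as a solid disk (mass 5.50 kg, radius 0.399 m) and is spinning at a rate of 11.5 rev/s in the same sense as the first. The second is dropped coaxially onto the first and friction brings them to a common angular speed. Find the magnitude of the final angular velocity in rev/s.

The coupling torques are internal; angular momentum about the shared axis is conserved.
Moments of inertia: I_A = ½(0.830)(0.381)² = 0.06024 kg·m²; I_B = ½(5.50)(0.399)² = 0.4378 kg·m².
Taking A's sense as positive: L = (0.06024)(2.23) + (0.4378)(11.5) = 5.169 kg·m²·rev/s.
Combined I = 0.06024 + 0.4378 = 0.4980 kg·m².
ω_f = L / I = 5.169 / 0.4980 = 10.38 rev/s.

|ω_f| ≈ 10.4 rev/s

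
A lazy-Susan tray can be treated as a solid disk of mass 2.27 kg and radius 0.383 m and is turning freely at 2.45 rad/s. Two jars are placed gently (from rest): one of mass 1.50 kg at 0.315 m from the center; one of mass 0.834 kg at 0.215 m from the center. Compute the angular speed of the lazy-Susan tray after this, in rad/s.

ω_f ≈ 1.15 rad/s

The added mass arrives with no angular momentum about the center, and any external torque about the center is negligible, so the system's angular momentum is conserved.
I_p = ½(2.27)(0.383)² = 0.1665 kg·m².
Added inertia Σmr² = (1.50)(0.315)² + (0.834)(0.215)² = 0.1874 kg·m²; I_f = 0.1665 + 0.1874 = 0.3539 kg·m².
ω_f = I_p ω_i / I_f = (0.1665)(2.45) / 0.3539 = 1.153 rad/s.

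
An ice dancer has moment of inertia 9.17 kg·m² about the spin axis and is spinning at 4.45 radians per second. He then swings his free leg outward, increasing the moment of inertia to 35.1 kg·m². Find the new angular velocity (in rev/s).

With no external torque about the axis, L is conserved: I₁ω₁ = I₂ω₂.
ω₂ = I₁ω₁ / I₂ = (9.170)(4.45 rad/s) / (35.10) = 1.163 rad/s = 0.1850 rev/s.

ω₂ ≈ 0.185 rev/s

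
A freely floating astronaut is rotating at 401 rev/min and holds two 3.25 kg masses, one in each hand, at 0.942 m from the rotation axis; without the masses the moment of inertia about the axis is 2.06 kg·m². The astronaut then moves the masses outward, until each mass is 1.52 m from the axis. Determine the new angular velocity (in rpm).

ω₂ ≈ 184 rpm

No external torque acts about the spin axis, so angular momentum is conserved.
I₁ = 2.06 + 2(3.25)(0.942)² = 7.828 kg·m²; I₂ = 2.06 + 2(3.25)(1.52)² = 17.08 kg·m².
ω₂ = I₁ω₁ / I₂ = (7.828)(401 rpm) / (17.08) = 183.8 rpm.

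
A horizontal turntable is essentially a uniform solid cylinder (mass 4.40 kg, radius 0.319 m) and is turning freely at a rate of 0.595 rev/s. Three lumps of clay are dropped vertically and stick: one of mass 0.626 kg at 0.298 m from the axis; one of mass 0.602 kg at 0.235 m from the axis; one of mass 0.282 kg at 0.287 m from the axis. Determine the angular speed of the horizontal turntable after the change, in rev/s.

ω_f ≈ 0.397 rev/s

The added mass arrives with no angular momentum about the axis, and any external torque about the axis is negligible, so the system's angular momentum is conserved.
I_p = ½(4.40)(0.319)² = 0.2239 kg·m².
Added inertia Σmr² = (0.626)(0.298)² + (0.602)(0.235)² + (0.282)(0.287)² = 0.1121 kg·m²; I_f = 0.2239 + 0.1121 = 0.3359 kg·m².
ω_f = I_p ω_i / I_f = (0.2239)(0.595) / 0.3359 = 0.3965 rev/s.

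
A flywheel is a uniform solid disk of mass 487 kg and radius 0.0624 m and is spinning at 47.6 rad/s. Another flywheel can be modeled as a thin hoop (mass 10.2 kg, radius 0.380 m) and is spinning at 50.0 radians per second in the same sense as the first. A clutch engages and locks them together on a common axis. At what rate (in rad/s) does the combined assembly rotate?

The coupling torques are internal; angular momentum about the shared axis is conserved.
Moments of inertia: I_A = ½(487)(0.0624)² = 0.9481 kg·m²; I_B = (10.2)(0.380)² = 1.473 kg·m².
Taking A's sense as positive: L = (0.9481)(47.6) + (1.473)(50.0) = 118.8 kg·m²·rad/s.
Combined I = 0.9481 + 1.473 = 2.421 kg·m².
ω_f = L / I = 118.8 / 2.421 = 49.06 rad/s.

|ω_f| ≈ 49.1 rad/s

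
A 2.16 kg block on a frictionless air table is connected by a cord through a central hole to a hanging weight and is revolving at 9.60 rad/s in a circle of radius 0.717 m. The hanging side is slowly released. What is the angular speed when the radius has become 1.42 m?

ω₂ ≈ 2.45 rad/s

The constraining force is radial, so m r² ω about the center is conserved.
ω₂ = ω₁ (r₁/r₂)² = (9.60)(0.717/1.42)² = 2.448 rad/s.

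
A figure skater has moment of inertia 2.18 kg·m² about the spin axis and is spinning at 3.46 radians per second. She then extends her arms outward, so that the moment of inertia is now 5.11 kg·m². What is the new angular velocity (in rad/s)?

Angular momentum about the spin axis is conserved since the torque about it is zero.
ω₂ = I₁ω₁ / I₂ = (2.180)(3.46 rad/s) / (5.110) = 1.476 rad/s.

ω₂ ≈ 1.48 rad/s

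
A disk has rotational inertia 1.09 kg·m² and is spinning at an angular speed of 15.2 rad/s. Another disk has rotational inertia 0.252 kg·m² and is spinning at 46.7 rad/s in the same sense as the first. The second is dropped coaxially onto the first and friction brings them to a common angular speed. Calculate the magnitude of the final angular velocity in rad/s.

The coupling torques are internal; angular momentum about the shared axis is conserved.
Taking A's sense as positive: L = (1.090)(15.2) + (0.2520)(46.7) = 28.34 kg·m²·rad/s.
Combined I = 1.090 + 0.2520 = 1.342 kg·m².
ω_f = L / I = 28.34 / 1.342 = 21.12 rad/s.

|ω_f| ≈ 21.1 rad/s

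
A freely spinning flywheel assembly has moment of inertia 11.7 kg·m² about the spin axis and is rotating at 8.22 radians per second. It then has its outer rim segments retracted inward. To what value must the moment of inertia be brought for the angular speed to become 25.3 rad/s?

Angular momentum about the spin axis is conserved since the torque about it is zero.
I₂ = I₁ω₁ / ω₂ = (11.7)(8.22) / (25.3) = 3.801 kg·m².

I₂ ≈ 3.80 kg·m²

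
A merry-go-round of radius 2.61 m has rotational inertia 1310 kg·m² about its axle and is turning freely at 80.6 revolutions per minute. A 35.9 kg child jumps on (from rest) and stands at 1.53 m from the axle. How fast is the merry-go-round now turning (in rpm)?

The added mass arrives with no angular momentum about the axle, and any external torque about the axle is negligible, so the system's angular momentum is conserved.
Added inertia Σmr² = (35.9)(1.53)² = 84.04 kg·m²; I_f = 1310 + 84.04 = 1394 kg·m².
ω_f = I_p ω_i / I_f = (1310)(80.6) / 1394 = 75.74 rpm.

ω_f ≈ 75.7 rpm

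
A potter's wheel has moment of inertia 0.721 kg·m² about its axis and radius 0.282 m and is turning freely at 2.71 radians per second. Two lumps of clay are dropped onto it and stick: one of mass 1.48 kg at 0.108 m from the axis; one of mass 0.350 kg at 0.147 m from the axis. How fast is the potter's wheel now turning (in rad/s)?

The added mass arrives with no angular momentum about the axis, and any external torque about the axis is negligible, so the system's angular momentum is conserved.
Added inertia Σmr² = (1.48)(0.108)² + (0.350)(0.147)² = 0.02483 kg·m²; I_f = 0.7210 + 0.02483 = 0.7458 kg·m².
ω_f = I_p ω_i / I_f = (0.7210)(2.71) / 0.7458 = 2.620 rad/s.

ω_f ≈ 2.62 rad/s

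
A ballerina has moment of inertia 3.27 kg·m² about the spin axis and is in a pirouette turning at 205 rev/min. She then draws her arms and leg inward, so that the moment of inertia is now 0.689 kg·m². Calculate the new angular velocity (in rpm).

ω₂ ≈ 973 rpm

Angular momentum about the spin axis is conserved since the torque about it is zero.
ω₂ = I₁ω₁ / I₂ = (3.270)(205 rpm) / (0.6890) = 972.9 rpm.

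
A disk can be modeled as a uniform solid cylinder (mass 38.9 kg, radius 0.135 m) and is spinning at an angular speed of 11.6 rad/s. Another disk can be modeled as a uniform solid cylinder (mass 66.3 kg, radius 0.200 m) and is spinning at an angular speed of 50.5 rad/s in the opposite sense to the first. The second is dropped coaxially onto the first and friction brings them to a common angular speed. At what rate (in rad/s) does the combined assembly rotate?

The coupling torques are internal; angular momentum about the shared axis is conserved.
Moments of inertia: I_A = ½(38.9)(0.135)² = 0.3545 kg·m²; I_B = ½(66.3)(0.200)² = 1.326 kg·m².
Taking A's sense as positive: L = (0.3545)(11.6) − (1.326)(50.5) = -62.85 kg·m²·rad/s.
Combined I = 0.3545 + 1.326 = 1.680 kg·m².
ω_f = L / I = -62.85 / 1.680 = -37.40 rad/s.

|ω_f| ≈ 37.4 rad/s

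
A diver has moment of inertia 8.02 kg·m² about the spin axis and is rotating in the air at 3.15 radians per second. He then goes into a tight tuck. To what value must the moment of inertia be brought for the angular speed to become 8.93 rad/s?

With no external torque about the axis, L is conserved: I₁ω₁ = I₂ω₂.
I₂ = I₁ω₁ / ω₂ = (8.02)(3.15) / (8.93) = 2.829 kg·m².

I₂ ≈ 2.83 kg·m²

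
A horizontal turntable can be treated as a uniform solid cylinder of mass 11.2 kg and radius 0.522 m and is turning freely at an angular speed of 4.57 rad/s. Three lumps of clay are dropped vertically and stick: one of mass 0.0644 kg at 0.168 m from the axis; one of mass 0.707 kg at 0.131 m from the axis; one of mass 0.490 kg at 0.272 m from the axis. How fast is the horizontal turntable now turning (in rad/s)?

No external torque acts about the axis; L_before = L_after.
I_p = ½(11.2)(0.522)² = 1.526 kg·m².
Added inertia Σmr² = (0.0644)(0.168)² + (0.707)(0.131)² + (0.490)(0.272)² = 0.05020 kg·m²; I_f = 1.526 + 0.05020 = 1.576 kg·m².
ω_f = I_p ω_i / I_f = (1.526)(4.57) / 1.576 = 4.424 rad/s.

ω_f ≈ 4.42 rad/s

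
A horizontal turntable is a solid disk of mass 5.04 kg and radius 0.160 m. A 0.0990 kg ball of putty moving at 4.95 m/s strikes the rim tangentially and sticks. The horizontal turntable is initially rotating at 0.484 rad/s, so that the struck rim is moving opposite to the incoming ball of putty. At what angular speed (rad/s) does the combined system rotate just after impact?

The axle reaction passes through the axle and exerts no torque about it; angular momentum about the axle is conserved through the impact.
I_p = ½(5.04)(0.160)² = 0.06451 kg·m². Taking the sense of the ball of putty's angular momentum as positive, L_{ball} = m v R = (0.0990)(4.95)(0.160) = 0.07841 kg·m²/s.
L_i = −I_p ω_p + m v R = −(0.06451)(0.484) + 0.07841 = 0.04718 kg·m²/s.
After sticking, I_f = I_p + m R² = 0.06451 + (0.0990)(0.160)² = 0.06705 kg·m².
ω_f = L_i / I_f = 0.04718 / 0.06705 = 0.7038 rad/s.

|ω_f| ≈ 0.704 rad/s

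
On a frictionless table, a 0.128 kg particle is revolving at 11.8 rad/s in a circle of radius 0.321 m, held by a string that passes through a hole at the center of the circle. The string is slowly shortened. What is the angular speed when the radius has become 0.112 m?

No torque about the axis ⇒ m r₁² ω₁ = m r₂² ω₂.
ω₂ = ω₁ (r₁/r₂)² = (11.8)(0.321/0.112)² = 96.93 rad/s.

ω₂ ≈ 96.9 rad/s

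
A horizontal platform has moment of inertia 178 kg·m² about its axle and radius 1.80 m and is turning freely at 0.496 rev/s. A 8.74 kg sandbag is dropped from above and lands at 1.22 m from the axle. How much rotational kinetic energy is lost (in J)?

No external torque acts about the axle; L_before = L_after.
Added inertia Σmr² = (8.74)(1.22)² = 13.01 kg·m²; I_f = 178.0 + 13.01 = 191.0 kg·m².
ω_f = I_p ω_i / I_f = (178.0)(0.496) / 191.0 = 0.4622 rev/s.
KE_i = ½(178.0)(3.116 rad/s)² = 864.4 J; KE_f = ½(191.0)(2.904)² = 805.5 J.

energy lost ≈ 58.9 J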